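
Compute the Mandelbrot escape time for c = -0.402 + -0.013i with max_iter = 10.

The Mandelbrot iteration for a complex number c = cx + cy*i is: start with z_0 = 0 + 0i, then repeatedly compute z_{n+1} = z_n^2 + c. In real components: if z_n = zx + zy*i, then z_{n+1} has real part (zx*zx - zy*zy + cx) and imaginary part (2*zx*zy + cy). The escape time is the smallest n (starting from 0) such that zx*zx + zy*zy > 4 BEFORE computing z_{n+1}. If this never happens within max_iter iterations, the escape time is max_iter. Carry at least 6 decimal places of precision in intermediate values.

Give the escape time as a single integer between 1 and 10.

Answer: 10

Derivation:
z_0 = 0 + 0i, c = -0.4020 + -0.0130i
Iter 1: z = -0.4020 + -0.0130i, |z|^2 = 0.1618
Iter 2: z = -0.2406 + -0.0025i, |z|^2 = 0.0579
Iter 3: z = -0.3441 + -0.0118i, |z|^2 = 0.1186
Iter 4: z = -0.2837 + -0.0049i, |z|^2 = 0.0805
Iter 5: z = -0.3215 + -0.0102i, |z|^2 = 0.1035
Iter 6: z = -0.2987 + -0.0064i, |z|^2 = 0.0893
Iter 7: z = -0.3128 + -0.0092i, |z|^2 = 0.0979
Iter 8: z = -0.3042 + -0.0073i, |z|^2 = 0.0926
Iter 9: z = -0.3095 + -0.0086i, |z|^2 = 0.0959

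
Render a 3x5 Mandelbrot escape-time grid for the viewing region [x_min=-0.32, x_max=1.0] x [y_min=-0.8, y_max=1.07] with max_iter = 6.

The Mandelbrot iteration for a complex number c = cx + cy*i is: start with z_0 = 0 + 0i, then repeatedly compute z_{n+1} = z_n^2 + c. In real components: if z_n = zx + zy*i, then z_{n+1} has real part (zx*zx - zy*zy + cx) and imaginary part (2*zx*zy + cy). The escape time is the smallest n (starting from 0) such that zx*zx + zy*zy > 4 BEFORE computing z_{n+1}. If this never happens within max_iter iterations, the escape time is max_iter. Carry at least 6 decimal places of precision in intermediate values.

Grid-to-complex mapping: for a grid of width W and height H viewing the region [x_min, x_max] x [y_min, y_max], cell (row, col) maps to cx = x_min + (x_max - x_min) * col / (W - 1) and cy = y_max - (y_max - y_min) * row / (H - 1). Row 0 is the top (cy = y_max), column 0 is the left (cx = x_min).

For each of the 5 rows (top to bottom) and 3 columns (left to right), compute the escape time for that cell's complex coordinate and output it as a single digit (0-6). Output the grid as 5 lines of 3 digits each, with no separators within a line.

Answer: 532
662
662
662
642

Derivation:
(row=0, col=0): c = -0.3200 + 1.0700i → escape time 5
(row=0, col=1): c = 0.3400 + 1.0700i → escape time 3
(row=0, col=2): c = 1.0000 + 1.0700i → escape time 2
(row=1, col=0): c = -0.3200 + 0.6025i → escape time 6
(row=1, col=1): c = 0.3400 + 0.6025i → escape time 6
(row=1, col=2): c = 1.0000 + 0.6025i → escape time 2
(row=2, col=0): c = -0.3200 + 0.1350i → escape time 6
(row=2, col=1): c = 0.3400 + 0.1350i → escape time 6
(row=2, col=2): c = 1.0000 + 0.1350i → escape time 2
(row=3, col=0): c = -0.3200 + -0.3325i → escape time 6
(row=3, col=1): c = 0.3400 + -0.3325i → escape time 6
(row=3, col=2): c = 1.0000 + -0.3325i → escape time 2
(row=4, col=0): c = -0.3200 + -0.8000i → escape time 6
(row=4, col=1): c = 0.3400 + -0.8000i → escape time 4
(row=4, col=2): c = 1.0000 + -0.8000i → escape time 2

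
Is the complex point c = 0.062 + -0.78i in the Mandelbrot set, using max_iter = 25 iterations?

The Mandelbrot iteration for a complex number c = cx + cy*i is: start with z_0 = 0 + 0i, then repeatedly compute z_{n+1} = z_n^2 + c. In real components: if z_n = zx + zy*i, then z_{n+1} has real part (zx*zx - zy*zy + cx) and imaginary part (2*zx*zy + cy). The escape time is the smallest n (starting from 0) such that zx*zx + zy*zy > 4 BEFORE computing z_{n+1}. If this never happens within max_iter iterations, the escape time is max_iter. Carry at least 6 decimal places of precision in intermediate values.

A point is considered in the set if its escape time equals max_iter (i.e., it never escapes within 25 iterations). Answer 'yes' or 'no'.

z_0 = 0 + 0i, c = 0.0620 + -0.7800i
Iter 1: z = 0.0620 + -0.7800i, |z|^2 = 0.6122
Iter 2: z = -0.5426 + -0.8767i, |z|^2 = 1.0630
Iter 3: z = -0.4123 + 0.1713i, |z|^2 = 0.1993
Iter 4: z = 0.2026 + -0.9213i, |z|^2 = 0.8898
Iter 5: z = -0.7457 + -1.1533i, |z|^2 = 1.8862
Iter 6: z = -0.7121 + 0.9401i, |z|^2 = 1.3908
Iter 7: z = -0.3147 + -2.1188i, |z|^2 = 4.5883
Escaped at iteration 7

Answer: no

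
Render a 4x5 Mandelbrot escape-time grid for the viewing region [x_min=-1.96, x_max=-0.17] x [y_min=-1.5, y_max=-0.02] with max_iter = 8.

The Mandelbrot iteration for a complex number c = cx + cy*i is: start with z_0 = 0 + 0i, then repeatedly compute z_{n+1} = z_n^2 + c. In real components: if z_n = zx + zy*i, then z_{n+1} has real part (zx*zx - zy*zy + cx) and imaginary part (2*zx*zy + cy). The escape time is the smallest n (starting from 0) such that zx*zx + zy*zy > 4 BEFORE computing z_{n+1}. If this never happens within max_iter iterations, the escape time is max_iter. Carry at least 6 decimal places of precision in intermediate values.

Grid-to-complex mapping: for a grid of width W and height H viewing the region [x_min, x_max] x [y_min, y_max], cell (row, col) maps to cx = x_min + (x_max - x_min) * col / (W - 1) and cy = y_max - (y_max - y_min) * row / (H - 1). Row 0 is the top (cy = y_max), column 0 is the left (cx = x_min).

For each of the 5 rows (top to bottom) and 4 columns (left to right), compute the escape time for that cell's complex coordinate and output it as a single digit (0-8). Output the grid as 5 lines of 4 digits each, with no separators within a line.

(row=0, col=0): c = -1.9600 + -0.0200i → escape time 5
(row=0, col=1): c = -1.3633 + -0.0200i → escape time 8
(row=0, col=2): c = -0.7667 + -0.0200i → escape time 8
(row=0, col=3): c = -0.1700 + -0.0200i → escape time 8
(row=1, col=0): c = -1.9600 + -0.3900i → escape time 2
(row=1, col=1): c = -1.3633 + -0.3900i → escape time 5
(row=1, col=2): c = -0.7667 + -0.3900i → escape time 8
(row=1, col=3): c = -0.1700 + -0.3900i → escape time 8
(row=2, col=0): c = -1.9600 + -0.7600i → escape time 1
(row=2, col=1): c = -1.3633 + -0.7600i → escape time 3
(row=2, col=2): c = -0.7667 + -0.7600i → escape time 4
(row=2, col=3): c = -0.1700 + -0.7600i → escape time 8
(row=3, col=0): c = -1.9600 + -1.1300i → escape time 1
(row=3, col=1): c = -1.3633 + -1.1300i → escape time 2
(row=3, col=2): c = -0.7667 + -1.1300i → escape time 3
(row=3, col=3): c = -0.1700 + -1.1300i → escape time 6
(row=4, col=0): c = -1.9600 + -1.5000i → escape time 1
(row=4, col=1): c = -1.3633 + -1.5000i → escape time 1
(row=4, col=2): c = -0.7667 + -1.5000i → escape time 2
(row=4, col=3): c = -0.1700 + -1.5000i → escape time 2

Answer: 5888
2588
1348
1236
1122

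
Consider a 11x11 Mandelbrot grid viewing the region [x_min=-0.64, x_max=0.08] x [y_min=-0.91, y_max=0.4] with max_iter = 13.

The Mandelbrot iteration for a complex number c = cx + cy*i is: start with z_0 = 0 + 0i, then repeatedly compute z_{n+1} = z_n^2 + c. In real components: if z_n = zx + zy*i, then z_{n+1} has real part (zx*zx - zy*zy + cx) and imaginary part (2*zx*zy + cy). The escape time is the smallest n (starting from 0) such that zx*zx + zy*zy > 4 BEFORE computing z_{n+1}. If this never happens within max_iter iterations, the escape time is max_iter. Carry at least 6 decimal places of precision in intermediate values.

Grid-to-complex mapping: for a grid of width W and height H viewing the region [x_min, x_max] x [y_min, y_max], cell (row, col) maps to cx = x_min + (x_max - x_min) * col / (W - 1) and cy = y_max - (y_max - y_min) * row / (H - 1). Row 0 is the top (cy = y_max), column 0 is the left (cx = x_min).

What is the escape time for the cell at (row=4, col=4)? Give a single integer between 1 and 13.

z_0 = 0 + 0i, c = -0.3520 + -0.1240i
Iter 1: z = -0.3520 + -0.1240i, |z|^2 = 0.1393
Iter 2: z = -0.2435 + -0.0367i, |z|^2 = 0.0606
Iter 3: z = -0.2941 + -0.1061i, |z|^2 = 0.0977
Iter 4: z = -0.2768 + -0.0616i, |z|^2 = 0.0804
Iter 5: z = -0.2792 + -0.0899i, |z|^2 = 0.0860
Iter 6: z = -0.2821 + -0.0738i, |z|^2 = 0.0850
Iter 7: z = -0.2778 + -0.0824i, |z|^2 = 0.0840
Iter 8: z = -0.2816 + -0.0782i, |z|^2 = 0.0854
Iter 9: z = -0.2788 + -0.0799i, |z|^2 = 0.0841
Iter 10: z = -0.2806 + -0.0794i, |z|^2 = 0.0851
Iter 11: z = -0.2795 + -0.0794i, |z|^2 = 0.0845
Iter 12: z = -0.2802 + -0.0796i, |z|^2 = 0.0848

Answer: 13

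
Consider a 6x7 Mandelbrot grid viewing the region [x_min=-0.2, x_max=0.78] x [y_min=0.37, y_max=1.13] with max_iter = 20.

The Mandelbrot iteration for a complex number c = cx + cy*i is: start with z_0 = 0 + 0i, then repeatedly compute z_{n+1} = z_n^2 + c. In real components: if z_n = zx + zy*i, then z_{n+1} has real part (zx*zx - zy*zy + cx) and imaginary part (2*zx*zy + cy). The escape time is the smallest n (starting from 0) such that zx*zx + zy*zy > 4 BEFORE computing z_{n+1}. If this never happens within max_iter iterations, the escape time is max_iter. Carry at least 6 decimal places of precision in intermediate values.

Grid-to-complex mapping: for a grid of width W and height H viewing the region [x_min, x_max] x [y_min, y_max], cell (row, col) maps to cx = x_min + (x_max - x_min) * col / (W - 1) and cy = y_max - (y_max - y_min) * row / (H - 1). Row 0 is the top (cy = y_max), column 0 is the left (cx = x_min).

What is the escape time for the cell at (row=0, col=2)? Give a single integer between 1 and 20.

z_0 = 0 + 0i, c = 0.1920 + 1.1300i
Iter 1: z = 0.1920 + 1.1300i, |z|^2 = 1.3138
Iter 2: z = -1.0480 + 1.5639i, |z|^2 = 3.5442
Iter 3: z = -1.1555 + -2.1481i, |z|^2 = 5.9494
Escaped at iteration 3

Answer: 3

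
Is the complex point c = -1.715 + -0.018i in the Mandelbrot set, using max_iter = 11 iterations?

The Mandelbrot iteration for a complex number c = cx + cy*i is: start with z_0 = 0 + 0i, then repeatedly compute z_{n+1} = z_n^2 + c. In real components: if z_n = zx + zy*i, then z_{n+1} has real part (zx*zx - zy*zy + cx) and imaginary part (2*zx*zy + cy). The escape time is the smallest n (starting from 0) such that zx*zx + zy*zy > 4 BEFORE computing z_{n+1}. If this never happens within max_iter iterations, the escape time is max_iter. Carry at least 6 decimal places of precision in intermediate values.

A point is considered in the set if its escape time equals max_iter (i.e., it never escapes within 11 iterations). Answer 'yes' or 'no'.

z_0 = 0 + 0i, c = -1.7150 + -0.0180i
Iter 1: z = -1.7150 + -0.0180i, |z|^2 = 2.9415
Iter 2: z = 1.2259 + 0.0437i, |z|^2 = 1.5047
Iter 3: z = -0.2141 + 0.0892i, |z|^2 = 0.0538
Iter 4: z = -1.6771 + -0.0562i, |z|^2 = 2.8159
Iter 5: z = 1.0946 + 0.1705i, |z|^2 = 1.2273
Iter 6: z = -0.5459 + 0.3554i, |z|^2 = 0.4243
Iter 7: z = -1.5433 + -0.4060i, |z|^2 = 2.5465
Iter 8: z = 0.5019 + 1.2351i, |z|^2 = 1.7773
Iter 9: z = -2.9885 + 1.2217i, |z|^2 = 10.4238
Escaped at iteration 9

Answer: no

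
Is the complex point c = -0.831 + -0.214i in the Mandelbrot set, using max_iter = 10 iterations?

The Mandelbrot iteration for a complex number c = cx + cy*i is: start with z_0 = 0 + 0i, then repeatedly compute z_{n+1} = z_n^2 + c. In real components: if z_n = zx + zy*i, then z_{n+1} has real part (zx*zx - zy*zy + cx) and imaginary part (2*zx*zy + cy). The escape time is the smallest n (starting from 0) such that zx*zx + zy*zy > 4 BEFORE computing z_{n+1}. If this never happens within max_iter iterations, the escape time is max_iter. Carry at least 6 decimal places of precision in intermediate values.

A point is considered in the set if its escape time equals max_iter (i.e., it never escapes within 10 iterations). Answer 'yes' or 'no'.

Answer: yes

Derivation:
z_0 = 0 + 0i, c = -0.8310 + -0.2140i
Iter 1: z = -0.8310 + -0.2140i, |z|^2 = 0.7364
Iter 2: z = -0.1862 + 0.1417i, |z|^2 = 0.0548
Iter 3: z = -0.8164 + -0.2668i, |z|^2 = 0.7377
Iter 4: z = -0.2357 + 0.2216i, |z|^2 = 0.1046
Iter 5: z = -0.8245 + -0.3184i, |z|^2 = 0.7813
Iter 6: z = -0.2525 + 0.3111i, |z|^2 = 0.1606
Iter 7: z = -0.8640 + -0.3711i, |z|^2 = 0.8843
Iter 8: z = -0.2222 + 0.4274i, |z|^2 = 0.2320
Iter 9: z = -0.9643 + -0.4039i, |z|^2 = 1.0929
Did not escape in 10 iterations → in set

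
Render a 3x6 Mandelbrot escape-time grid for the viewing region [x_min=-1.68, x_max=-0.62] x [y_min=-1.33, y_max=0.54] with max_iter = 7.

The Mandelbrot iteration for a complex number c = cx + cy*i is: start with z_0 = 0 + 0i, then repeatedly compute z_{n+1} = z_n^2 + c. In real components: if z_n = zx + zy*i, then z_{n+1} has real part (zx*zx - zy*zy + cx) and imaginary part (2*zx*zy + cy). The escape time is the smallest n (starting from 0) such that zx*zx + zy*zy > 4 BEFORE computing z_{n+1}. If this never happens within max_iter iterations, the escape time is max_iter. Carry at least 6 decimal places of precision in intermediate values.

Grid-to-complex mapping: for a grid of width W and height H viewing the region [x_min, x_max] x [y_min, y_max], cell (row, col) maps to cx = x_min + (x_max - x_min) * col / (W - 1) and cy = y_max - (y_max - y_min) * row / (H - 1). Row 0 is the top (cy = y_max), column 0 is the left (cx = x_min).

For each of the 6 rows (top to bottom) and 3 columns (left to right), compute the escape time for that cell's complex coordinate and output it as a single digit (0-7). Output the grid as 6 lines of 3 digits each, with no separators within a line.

Answer: 347
477
477
347
234
122

Derivation:
(row=0, col=0): c = -1.6800 + 0.5400i → escape time 3
(row=0, col=1): c = -1.1500 + 0.5400i → escape time 4
(row=0, col=2): c = -0.6200 + 0.5400i → escape time 7
(row=1, col=0): c = -1.6800 + 0.1660i → escape time 4
(row=1, col=1): c = -1.1500 + 0.1660i → escape time 7
(row=1, col=2): c = -0.6200 + 0.1660i → escape time 7
(row=2, col=0): c = -1.6800 + -0.2080i → escape time 4
(row=2, col=1): c = -1.1500 + -0.2080i → escape time 7
(row=2, col=2): c = -0.6200 + -0.2080i → escape time 7
(row=3, col=0): c = -1.6800 + -0.5820i → escape time 3
(row=3, col=1): c = -1.1500 + -0.5820i → escape time 4
(row=3, col=2): c = -0.6200 + -0.5820i → escape time 7
(row=4, col=0): c = -1.6800 + -0.9560i → escape time 2
(row=4, col=1): c = -1.1500 + -0.9560i → escape time 3
(row=4, col=2): c = -0.6200 + -0.9560i → escape time 4
(row=5, col=0): c = -1.6800 + -1.3300i → escape time 1
(row=5, col=1): c = -1.1500 + -1.3300i → escape time 2
(row=5, col=2): c = -0.6200 + -1.3300i → escape time 2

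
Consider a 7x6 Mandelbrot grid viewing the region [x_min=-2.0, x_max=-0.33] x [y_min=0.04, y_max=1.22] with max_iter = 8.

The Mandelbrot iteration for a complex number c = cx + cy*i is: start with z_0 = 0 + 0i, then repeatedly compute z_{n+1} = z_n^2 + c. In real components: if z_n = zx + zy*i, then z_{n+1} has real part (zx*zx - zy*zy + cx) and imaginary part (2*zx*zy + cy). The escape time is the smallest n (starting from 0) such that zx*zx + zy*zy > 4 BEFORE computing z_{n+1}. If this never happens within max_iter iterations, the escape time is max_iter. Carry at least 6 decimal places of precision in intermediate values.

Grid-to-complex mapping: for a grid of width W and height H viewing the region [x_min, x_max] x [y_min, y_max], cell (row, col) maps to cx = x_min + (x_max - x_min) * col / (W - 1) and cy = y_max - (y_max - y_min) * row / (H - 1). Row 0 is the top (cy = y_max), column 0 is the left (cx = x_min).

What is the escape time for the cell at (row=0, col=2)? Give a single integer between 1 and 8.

z_0 = 0 + 0i, c = -1.4433 + 1.2200i
Iter 1: z = -1.4433 + 1.2200i, |z|^2 = 3.5716
Iter 2: z = -0.8485 + -2.3017i, |z|^2 = 6.0180
Escaped at iteration 2

Answer: 2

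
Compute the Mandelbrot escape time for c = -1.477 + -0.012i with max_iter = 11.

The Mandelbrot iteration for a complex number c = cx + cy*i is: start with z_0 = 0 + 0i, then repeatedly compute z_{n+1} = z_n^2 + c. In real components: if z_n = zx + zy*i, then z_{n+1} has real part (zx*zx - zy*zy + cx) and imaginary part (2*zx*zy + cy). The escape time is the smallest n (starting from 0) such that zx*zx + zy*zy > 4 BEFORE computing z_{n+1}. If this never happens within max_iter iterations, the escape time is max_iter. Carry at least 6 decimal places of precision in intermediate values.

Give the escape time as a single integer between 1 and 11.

z_0 = 0 + 0i, c = -1.4770 + -0.0120i
Iter 1: z = -1.4770 + -0.0120i, |z|^2 = 2.1817
Iter 2: z = 0.7044 + 0.0234i, |z|^2 = 0.4967
Iter 3: z = -0.9814 + 0.0210i, |z|^2 = 0.9636
Iter 4: z = -0.5143 + -0.0533i, |z|^2 = 0.2674
Iter 5: z = -1.2153 + 0.0428i, |z|^2 = 1.4788
Iter 6: z = -0.0018 + -0.1161i, |z|^2 = 0.0135
Iter 7: z = -1.4905 + -0.0116i, |z|^2 = 2.2216
Iter 8: z = 0.7444 + 0.0225i, |z|^2 = 0.5546
Iter 9: z = -0.9234 + 0.0215i, |z|^2 = 0.8532
Iter 10: z = -0.6247 + -0.0517i, |z|^2 = 0.3929

Answer: 11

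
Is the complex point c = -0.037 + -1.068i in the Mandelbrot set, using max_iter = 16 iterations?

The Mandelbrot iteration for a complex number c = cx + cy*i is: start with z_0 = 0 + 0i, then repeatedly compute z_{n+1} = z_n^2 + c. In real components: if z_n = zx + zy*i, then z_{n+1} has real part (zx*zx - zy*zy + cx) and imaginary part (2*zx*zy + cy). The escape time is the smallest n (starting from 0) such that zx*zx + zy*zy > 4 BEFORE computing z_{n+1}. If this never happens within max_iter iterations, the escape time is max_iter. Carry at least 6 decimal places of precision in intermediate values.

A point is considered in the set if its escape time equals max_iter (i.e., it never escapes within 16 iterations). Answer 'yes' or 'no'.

z_0 = 0 + 0i, c = -0.0370 + -1.0680i
Iter 1: z = -0.0370 + -1.0680i, |z|^2 = 1.1420
Iter 2: z = -1.1763 + -0.9890i, |z|^2 = 2.3616
Iter 3: z = 0.3685 + 1.2586i, |z|^2 = 1.7198
Iter 4: z = -1.4852 + -0.1404i, |z|^2 = 2.2254
Iter 5: z = 2.1490 + -0.6510i, |z|^2 = 5.0419
Escaped at iteration 5

Answer: no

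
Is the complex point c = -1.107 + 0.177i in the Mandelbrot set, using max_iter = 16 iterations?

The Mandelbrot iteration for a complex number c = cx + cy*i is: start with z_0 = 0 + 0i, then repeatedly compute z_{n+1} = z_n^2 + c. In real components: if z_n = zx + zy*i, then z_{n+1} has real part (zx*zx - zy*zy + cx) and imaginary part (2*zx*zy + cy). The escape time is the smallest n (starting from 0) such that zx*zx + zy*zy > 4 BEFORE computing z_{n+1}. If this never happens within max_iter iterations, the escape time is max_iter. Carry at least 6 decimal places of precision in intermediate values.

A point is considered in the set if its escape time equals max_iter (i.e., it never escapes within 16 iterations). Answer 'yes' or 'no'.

z_0 = 0 + 0i, c = -1.1070 + 0.1770i
Iter 1: z = -1.1070 + 0.1770i, |z|^2 = 1.2568
Iter 2: z = 0.0871 + -0.2149i, |z|^2 = 0.0538
Iter 3: z = -1.1456 + 0.1396i, |z|^2 = 1.3318
Iter 4: z = 0.1859 + -0.1428i, |z|^2 = 0.0549
Iter 5: z = -1.0928 + 0.1239i, |z|^2 = 1.2096
Iter 6: z = 0.0719 + -0.0939i, |z|^2 = 0.0140
Iter 7: z = -1.1106 + 0.1635i, |z|^2 = 1.2603
Iter 8: z = 0.0998 + -0.1862i, |z|^2 = 0.0446
Iter 9: z = -1.1317 + 0.1398i, |z|^2 = 1.3003
Iter 10: z = 0.1542 + -0.1395i, |z|^2 = 0.0432
Iter 11: z = -1.1027 + 0.1340i, |z|^2 = 1.2339
Iter 12: z = 0.0910 + -0.1185i, |z|^2 = 0.0223
Iter 13: z = -1.1128 + 0.1554i, |z|^2 = 1.2624
Iter 14: z = 0.1071 + -0.1689i, |z|^2 = 0.0400
Iter 15: z = -1.1241 + 0.1408i, |z|^2 = 1.2834
Did not escape in 16 iterations → in set

Answer: yes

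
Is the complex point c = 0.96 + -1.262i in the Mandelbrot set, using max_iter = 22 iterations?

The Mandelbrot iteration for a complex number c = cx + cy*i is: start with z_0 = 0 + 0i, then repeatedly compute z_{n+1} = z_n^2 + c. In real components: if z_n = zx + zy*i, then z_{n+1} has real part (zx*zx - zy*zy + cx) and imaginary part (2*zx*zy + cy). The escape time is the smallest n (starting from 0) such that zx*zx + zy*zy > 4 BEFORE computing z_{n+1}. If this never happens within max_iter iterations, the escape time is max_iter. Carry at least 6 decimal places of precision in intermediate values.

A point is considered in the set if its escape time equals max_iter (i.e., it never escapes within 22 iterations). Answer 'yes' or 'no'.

Answer: no

Derivation:
z_0 = 0 + 0i, c = 0.9600 + -1.2620i
Iter 1: z = 0.9600 + -1.2620i, |z|^2 = 2.5142
Iter 2: z = 0.2890 + -3.6850i, |z|^2 = 13.6630
Escaped at iteration 2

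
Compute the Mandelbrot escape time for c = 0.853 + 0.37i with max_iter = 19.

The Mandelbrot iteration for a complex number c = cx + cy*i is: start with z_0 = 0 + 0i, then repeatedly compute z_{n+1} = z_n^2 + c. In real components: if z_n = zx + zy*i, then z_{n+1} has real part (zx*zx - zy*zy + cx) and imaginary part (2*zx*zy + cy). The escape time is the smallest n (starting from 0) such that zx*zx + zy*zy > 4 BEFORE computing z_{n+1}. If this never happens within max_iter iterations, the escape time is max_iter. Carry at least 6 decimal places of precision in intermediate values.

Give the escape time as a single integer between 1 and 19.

Answer: 3

Derivation:
z_0 = 0 + 0i, c = 0.8530 + 0.3700i
Iter 1: z = 0.8530 + 0.3700i, |z|^2 = 0.8645
Iter 2: z = 1.4437 + 1.0012i, |z|^2 = 3.0867
Iter 3: z = 1.9349 + 3.2609i, |z|^2 = 14.3774
Escaped at iteration 3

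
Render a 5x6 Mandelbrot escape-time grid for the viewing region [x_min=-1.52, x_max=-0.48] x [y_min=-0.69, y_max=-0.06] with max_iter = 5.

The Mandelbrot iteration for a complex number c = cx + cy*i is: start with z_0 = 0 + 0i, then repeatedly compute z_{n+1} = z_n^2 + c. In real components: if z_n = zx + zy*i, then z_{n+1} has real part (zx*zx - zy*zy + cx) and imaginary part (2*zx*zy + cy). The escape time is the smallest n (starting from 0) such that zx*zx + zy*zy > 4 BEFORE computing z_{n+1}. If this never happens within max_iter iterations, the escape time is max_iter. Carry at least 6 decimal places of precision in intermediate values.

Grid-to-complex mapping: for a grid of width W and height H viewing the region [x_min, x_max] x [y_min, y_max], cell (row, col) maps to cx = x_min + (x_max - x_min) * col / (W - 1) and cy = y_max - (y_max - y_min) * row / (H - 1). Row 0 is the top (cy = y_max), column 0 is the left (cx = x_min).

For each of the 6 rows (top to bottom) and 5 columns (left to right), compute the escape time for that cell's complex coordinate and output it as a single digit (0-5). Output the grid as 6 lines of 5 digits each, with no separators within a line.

Answer: 55555
55555
55555
35555
33555
33455

Derivation:
(row=0, col=0): c = -1.5200 + -0.0600i → escape time 5
(row=0, col=1): c = -1.2600 + -0.0600i → escape time 5
(row=0, col=2): c = -1.0000 + -0.0600i → escape time 5
(row=0, col=3): c = -0.7400 + -0.0600i → escape time 5
(row=0, col=4): c = -0.4800 + -0.0600i → escape time 5
(row=1, col=0): c = -1.5200 + -0.1860i → escape time 5
(row=1, col=1): c = -1.2600 + -0.1860i → escape time 5
(row=1, col=2): c = -1.0000 + -0.1860i → escape time 5
(row=1, col=3): c = -0.7400 + -0.1860i → escape time 5
(row=1, col=4): c = -0.4800 + -0.1860i → escape time 5
(row=2, col=0): c = -1.5200 + -0.3120i → escape time 5
(row=2, col=1): c = -1.2600 + -0.3120i → escape time 5
(row=2, col=2): c = -1.0000 + -0.3120i → escape time 5
(row=2, col=3): c = -0.7400 + -0.3120i → escape time 5
(row=2, col=4): c = -0.4800 + -0.3120i → escape time 5
(row=3, col=0): c = -1.5200 + -0.4380i → escape time 3
(row=3, col=1): c = -1.2600 + -0.4380i → escape time 5
(row=3, col=2): c = -1.0000 + -0.4380i → escape time 5
(row=3, col=3): c = -0.7400 + -0.4380i → escape time 5
(row=3, col=4): c = -0.4800 + -0.4380i → escape time 5
(row=4, col=0): c = -1.5200 + -0.5640i → escape time 3
(row=4, col=1): c = -1.2600 + -0.5640i → escape time 3
(row=4, col=2): c = -1.0000 + -0.5640i → escape time 5
(row=4, col=3): c = -0.7400 + -0.5640i → escape time 5
(row=4, col=4): c = -0.4800 + -0.5640i → escape time 5
(row=5, col=0): c = -1.5200 + -0.6900i → escape time 3
(row=5, col=1): c = -1.2600 + -0.6900i → escape time 3
(row=5, col=2): c = -1.0000 + -0.6900i → escape time 4
(row=5, col=3): c = -0.7400 + -0.6900i → escape time 5
(row=5, col=4): c = -0.4800 + -0.6900i → escape time 5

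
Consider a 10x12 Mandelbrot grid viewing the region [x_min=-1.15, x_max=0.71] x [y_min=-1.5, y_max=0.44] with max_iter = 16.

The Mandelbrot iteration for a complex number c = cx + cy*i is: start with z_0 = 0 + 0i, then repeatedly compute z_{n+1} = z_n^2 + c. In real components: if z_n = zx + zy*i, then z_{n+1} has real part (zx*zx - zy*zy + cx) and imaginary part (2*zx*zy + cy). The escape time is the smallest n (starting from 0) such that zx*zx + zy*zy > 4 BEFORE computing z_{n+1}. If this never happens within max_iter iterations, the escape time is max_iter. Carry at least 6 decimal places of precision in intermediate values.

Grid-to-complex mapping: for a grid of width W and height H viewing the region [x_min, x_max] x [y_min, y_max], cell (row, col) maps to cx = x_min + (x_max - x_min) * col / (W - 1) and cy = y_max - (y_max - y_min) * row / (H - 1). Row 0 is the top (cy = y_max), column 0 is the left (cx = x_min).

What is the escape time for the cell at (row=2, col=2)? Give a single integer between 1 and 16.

Answer: 16

Derivation:
z_0 = 0 + 0i, c = -0.7367 + 0.0873i
Iter 1: z = -0.7367 + 0.0873i, |z|^2 = 0.5503
Iter 2: z = -0.2016 + -0.0413i, |z|^2 = 0.0424
Iter 3: z = -0.6977 + 0.1039i, |z|^2 = 0.4976
Iter 4: z = -0.2606 + -0.0578i, |z|^2 = 0.0713
Iter 5: z = -0.6721 + 0.1174i, |z|^2 = 0.4655
Iter 6: z = -0.2988 + -0.0705i, |z|^2 = 0.0942
Iter 7: z = -0.6524 + 0.1294i, |z|^2 = 0.4423
Iter 8: z = -0.3278 + -0.0816i, |z|^2 = 0.1141
Iter 9: z = -0.6359 + 0.1407i, |z|^2 = 0.4241
Iter 10: z = -0.3522 + -0.0917i, |z|^2 = 0.1324
Iter 11: z = -0.6211 + 0.1519i, |z|^2 = 0.4088
Iter 12: z = -0.3740 + -0.1014i, |z|^2 = 0.1502
Iter 13: z = -0.6071 + 0.1631i, |z|^2 = 0.3951
Iter 14: z = -0.3948 + -0.1107i, |z|^2 = 0.1681
Iter 15: z = -0.5931 + 0.1747i, |z|^2 = 0.3823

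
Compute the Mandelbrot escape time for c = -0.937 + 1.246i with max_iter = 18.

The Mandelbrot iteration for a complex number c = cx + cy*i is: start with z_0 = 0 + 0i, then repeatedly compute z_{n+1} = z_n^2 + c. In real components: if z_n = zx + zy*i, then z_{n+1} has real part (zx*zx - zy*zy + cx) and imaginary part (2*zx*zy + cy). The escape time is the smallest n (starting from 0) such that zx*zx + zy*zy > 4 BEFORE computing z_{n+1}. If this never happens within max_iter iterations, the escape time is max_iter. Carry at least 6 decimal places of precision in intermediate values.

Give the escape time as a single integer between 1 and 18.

Answer: 3

Derivation:
z_0 = 0 + 0i, c = -0.9370 + 1.2460i
Iter 1: z = -0.9370 + 1.2460i, |z|^2 = 2.4305
Iter 2: z = -1.6115 + -1.0890i, |z|^2 = 3.7830
Iter 3: z = 0.4742 + 4.7560i, |z|^2 = 22.8440
Escaped at iteration 3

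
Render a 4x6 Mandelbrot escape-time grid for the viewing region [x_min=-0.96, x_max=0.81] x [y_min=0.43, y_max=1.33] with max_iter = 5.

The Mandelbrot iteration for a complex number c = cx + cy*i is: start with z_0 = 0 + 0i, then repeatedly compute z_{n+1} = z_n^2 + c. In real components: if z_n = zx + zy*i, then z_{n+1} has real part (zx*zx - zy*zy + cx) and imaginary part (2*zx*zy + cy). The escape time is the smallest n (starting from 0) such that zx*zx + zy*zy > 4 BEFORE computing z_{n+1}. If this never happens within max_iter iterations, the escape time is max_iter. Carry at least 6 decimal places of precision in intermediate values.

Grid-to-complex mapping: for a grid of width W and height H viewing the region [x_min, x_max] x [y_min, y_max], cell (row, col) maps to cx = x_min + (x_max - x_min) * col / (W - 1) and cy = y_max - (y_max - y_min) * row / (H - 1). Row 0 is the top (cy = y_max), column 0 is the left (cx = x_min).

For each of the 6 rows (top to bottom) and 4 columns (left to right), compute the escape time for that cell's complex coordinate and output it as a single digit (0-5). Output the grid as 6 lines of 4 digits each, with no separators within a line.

(row=0, col=0): c = -0.9600 + 1.3300i → escape time 2
(row=0, col=1): c = -0.3700 + 1.3300i → escape time 2
(row=0, col=2): c = 0.2200 + 1.3300i → escape time 2
(row=0, col=3): c = 0.8100 + 1.3300i → escape time 2
(row=1, col=0): c = -0.9600 + 1.1500i → escape time 3
(row=1, col=1): c = -0.3700 + 1.1500i → escape time 4
(row=1, col=2): c = 0.2200 + 1.1500i → escape time 3
(row=1, col=3): c = 0.8100 + 1.1500i → escape time 2
(row=2, col=0): c = -0.9600 + 0.9700i → escape time 3
(row=2, col=1): c = -0.3700 + 0.9700i → escape time 5
(row=2, col=2): c = 0.2200 + 0.9700i → escape time 4
(row=2, col=3): c = 0.8100 + 0.9700i → escape time 2
(row=3, col=0): c = -0.9600 + 0.7900i → escape time 3
(row=3, col=1): c = -0.3700 + 0.7900i → escape time 5
(row=3, col=2): c = 0.2200 + 0.7900i → escape time 5
(row=3, col=3): c = 0.8100 + 0.7900i → escape time 2
(row=4, col=0): c = -0.9600 + 0.6100i → escape time 5
(row=4, col=1): c = -0.3700 + 0.6100i → escape time 5
(row=4, col=2): c = 0.2200 + 0.6100i → escape time 5
(row=4, col=3): c = 0.8100 + 0.6100i → escape time 3
(row=5, col=0): c = -0.9600 + 0.4300i → escape time 5
(row=5, col=1): c = -0.3700 + 0.4300i → escape time 5
(row=5, col=2): c = 0.2200 + 0.4300i → escape time 5
(row=5, col=3): c = 0.8100 + 0.4300i → escape time 3

Answer: 2222
3432
3542
3552
5553
5553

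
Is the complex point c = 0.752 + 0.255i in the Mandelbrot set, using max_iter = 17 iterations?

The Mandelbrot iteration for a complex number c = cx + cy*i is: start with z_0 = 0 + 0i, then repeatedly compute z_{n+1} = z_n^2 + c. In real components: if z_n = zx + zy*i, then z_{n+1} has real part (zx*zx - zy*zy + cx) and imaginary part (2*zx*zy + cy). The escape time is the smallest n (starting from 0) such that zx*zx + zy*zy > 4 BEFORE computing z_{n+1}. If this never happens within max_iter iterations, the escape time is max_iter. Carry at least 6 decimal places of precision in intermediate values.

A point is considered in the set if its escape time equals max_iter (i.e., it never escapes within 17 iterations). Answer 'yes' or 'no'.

Answer: no

Derivation:
z_0 = 0 + 0i, c = 0.7520 + 0.2550i
Iter 1: z = 0.7520 + 0.2550i, |z|^2 = 0.6305
Iter 2: z = 1.2525 + 0.6385i, |z|^2 = 1.9764
Iter 3: z = 1.9130 + 1.8545i, |z|^2 = 7.0986
Escaped at iteration 3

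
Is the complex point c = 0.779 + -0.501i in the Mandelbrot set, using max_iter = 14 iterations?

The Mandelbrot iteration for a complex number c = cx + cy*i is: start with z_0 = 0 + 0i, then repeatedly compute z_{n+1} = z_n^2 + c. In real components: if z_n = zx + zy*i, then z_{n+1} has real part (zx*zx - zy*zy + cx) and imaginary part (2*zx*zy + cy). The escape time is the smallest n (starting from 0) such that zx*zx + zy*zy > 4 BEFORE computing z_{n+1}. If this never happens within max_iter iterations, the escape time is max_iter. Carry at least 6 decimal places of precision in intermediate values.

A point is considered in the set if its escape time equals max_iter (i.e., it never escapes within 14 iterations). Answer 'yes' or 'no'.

Answer: no

Derivation:
z_0 = 0 + 0i, c = 0.7790 + -0.5010i
Iter 1: z = 0.7790 + -0.5010i, |z|^2 = 0.8578
Iter 2: z = 1.1348 + -1.2816i, |z|^2 = 2.9303
Iter 3: z = 0.4245 + -3.4097i, |z|^2 = 11.8064
Escaped at iteration 3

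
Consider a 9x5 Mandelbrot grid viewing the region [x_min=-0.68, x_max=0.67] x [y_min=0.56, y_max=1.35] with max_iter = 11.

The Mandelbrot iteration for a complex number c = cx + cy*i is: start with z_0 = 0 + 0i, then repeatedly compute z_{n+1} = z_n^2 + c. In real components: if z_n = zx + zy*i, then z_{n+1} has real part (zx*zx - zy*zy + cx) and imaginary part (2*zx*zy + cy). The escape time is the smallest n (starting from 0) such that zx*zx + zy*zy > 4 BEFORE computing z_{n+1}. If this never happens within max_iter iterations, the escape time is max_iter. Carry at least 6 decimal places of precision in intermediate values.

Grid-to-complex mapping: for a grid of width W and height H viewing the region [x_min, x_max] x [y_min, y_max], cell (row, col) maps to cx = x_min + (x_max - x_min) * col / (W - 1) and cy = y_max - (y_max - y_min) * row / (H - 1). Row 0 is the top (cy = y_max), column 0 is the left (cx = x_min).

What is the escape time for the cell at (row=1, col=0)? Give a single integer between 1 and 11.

z_0 = 0 + 0i, c = -0.6800 + 1.1525i
Iter 1: z = -0.6800 + 1.1525i, |z|^2 = 1.7907
Iter 2: z = -1.5459 + -0.4149i, |z|^2 = 2.5618
Iter 3: z = 1.5375 + 2.4353i, |z|^2 = 8.2944
Escaped at iteration 3

Answer: 3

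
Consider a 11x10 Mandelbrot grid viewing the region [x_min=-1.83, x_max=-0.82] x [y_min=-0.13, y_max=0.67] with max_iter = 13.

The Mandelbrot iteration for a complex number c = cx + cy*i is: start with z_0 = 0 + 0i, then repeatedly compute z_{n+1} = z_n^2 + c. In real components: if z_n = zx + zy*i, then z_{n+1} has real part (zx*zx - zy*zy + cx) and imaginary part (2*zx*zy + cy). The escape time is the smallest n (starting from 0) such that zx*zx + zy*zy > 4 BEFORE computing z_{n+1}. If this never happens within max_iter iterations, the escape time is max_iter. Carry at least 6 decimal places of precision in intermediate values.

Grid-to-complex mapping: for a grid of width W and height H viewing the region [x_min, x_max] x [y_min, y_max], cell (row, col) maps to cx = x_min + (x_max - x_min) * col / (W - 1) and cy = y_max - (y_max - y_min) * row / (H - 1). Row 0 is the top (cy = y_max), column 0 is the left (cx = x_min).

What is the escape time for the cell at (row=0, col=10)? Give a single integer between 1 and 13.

Answer: 5

Derivation:
z_0 = 0 + 0i, c = -0.8200 + 0.6700i
Iter 1: z = -0.8200 + 0.6700i, |z|^2 = 1.1213
Iter 2: z = -0.5965 + -0.4288i, |z|^2 = 0.5397
Iter 3: z = -0.6481 + 1.1816i, |z|^2 = 1.8161
Iter 4: z = -1.7961 + -0.8614i, |z|^2 = 3.9681
Iter 5: z = 1.6639 + 3.7644i, |z|^2 = 16.9397
Escaped at iteration 5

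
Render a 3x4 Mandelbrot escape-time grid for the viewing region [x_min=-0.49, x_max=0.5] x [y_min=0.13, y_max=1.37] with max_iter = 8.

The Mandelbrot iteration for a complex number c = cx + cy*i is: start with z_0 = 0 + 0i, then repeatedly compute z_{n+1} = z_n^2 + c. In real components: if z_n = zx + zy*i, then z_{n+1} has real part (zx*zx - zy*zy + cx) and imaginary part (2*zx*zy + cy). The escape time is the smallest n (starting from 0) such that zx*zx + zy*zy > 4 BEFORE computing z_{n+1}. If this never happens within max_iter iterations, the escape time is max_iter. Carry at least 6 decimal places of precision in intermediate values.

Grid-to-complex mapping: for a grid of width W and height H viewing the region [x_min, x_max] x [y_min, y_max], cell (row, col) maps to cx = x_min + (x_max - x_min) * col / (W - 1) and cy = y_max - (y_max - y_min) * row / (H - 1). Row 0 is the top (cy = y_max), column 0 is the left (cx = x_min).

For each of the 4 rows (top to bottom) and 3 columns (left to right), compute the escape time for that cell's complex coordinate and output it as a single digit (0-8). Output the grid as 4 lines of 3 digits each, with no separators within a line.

Answer: 222
473
885
885

Derivation:
(row=0, col=0): c = -0.4900 + 1.3700i → escape time 2
(row=0, col=1): c = 0.0050 + 1.3700i → escape time 2
(row=0, col=2): c = 0.5000 + 1.3700i → escape time 2
(row=1, col=0): c = -0.4900 + 0.9567i → escape time 4
(row=1, col=1): c = 0.0050 + 0.9567i → escape time 7
(row=1, col=2): c = 0.5000 + 0.9567i → escape time 3
(row=2, col=0): c = -0.4900 + 0.5433i → escape time 8
(row=2, col=1): c = 0.0050 + 0.5433i → escape time 8
(row=2, col=2): c = 0.5000 + 0.5433i → escape time 5
(row=3, col=0): c = -0.4900 + 0.1300i → escape time 8
(row=3, col=1): c = 0.0050 + 0.1300i → escape time 8
(row=3, col=2): c = 0.5000 + 0.1300i → escape time 5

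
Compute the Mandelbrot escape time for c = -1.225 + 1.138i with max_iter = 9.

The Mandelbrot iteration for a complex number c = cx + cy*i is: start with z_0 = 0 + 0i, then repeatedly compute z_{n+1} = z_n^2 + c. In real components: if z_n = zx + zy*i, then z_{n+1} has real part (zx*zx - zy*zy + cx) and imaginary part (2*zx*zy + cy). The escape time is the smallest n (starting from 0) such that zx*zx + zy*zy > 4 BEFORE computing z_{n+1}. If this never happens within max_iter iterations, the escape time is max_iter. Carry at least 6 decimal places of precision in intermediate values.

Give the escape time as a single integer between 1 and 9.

Answer: 3

Derivation:
z_0 = 0 + 0i, c = -1.2250 + 1.1380i
Iter 1: z = -1.2250 + 1.1380i, |z|^2 = 2.7957
Iter 2: z = -1.0194 + -1.6501i, |z|^2 = 3.7620
Iter 3: z = -2.9086 + 4.5023i, |z|^2 = 28.7306
Escaped at iteration 3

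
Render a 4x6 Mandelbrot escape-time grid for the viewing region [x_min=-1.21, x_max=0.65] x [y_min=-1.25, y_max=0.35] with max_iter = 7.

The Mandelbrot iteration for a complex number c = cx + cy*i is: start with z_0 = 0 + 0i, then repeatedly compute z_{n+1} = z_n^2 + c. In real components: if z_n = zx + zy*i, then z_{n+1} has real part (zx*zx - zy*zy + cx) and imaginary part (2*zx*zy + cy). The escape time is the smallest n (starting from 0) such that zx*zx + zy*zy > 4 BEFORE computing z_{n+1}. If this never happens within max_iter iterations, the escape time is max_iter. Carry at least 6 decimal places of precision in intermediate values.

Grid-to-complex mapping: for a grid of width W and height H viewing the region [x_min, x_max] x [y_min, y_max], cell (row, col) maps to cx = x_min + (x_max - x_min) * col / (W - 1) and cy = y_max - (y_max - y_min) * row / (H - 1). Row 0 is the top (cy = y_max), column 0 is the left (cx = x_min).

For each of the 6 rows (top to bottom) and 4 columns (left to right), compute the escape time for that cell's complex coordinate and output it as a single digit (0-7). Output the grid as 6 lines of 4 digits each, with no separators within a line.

(row=0, col=0): c = -1.2100 + 0.3500i → escape time 7
(row=0, col=1): c = -0.5900 + 0.3500i → escape time 7
(row=0, col=2): c = 0.0300 + 0.3500i → escape time 7
(row=0, col=3): c = 0.6500 + 0.3500i → escape time 3
(row=1, col=0): c = -1.2100 + 0.0300i → escape time 7
(row=1, col=1): c = -0.5900 + 0.0300i → escape time 7
(row=1, col=2): c = 0.0300 + 0.0300i → escape time 7
(row=1, col=3): c = 0.6500 + 0.0300i → escape time 4
(row=2, col=0): c = -1.2100 + -0.2900i → escape time 7
(row=2, col=1): c = -0.5900 + -0.2900i → escape time 7
(row=2, col=2): c = 0.0300 + -0.2900i → escape time 7
(row=2, col=3): c = 0.6500 + -0.2900i → escape time 4
(row=3, col=0): c = -1.2100 + -0.6100i → escape time 3
(row=3, col=1): c = -0.5900 + -0.6100i → escape time 7
(row=3, col=2): c = 0.0300 + -0.6100i → escape time 7
(row=3, col=3): c = 0.6500 + -0.6100i → escape time 3
(row=4, col=0): c = -1.2100 + -0.9300i → escape time 3
(row=4, col=1): c = -0.5900 + -0.9300i → escape time 4
(row=4, col=2): c = 0.0300 + -0.9300i → escape time 6
(row=4, col=3): c = 0.6500 + -0.9300i → escape time 2
(row=5, col=0): c = -1.2100 + -1.2500i → escape time 2
(row=5, col=1): c = -0.5900 + -1.2500i → escape time 3
(row=5, col=2): c = 0.0300 + -1.2500i → escape time 2
(row=5, col=3): c = 0.6500 + -1.2500i → escape time 2

Answer: 7773
7774
7774
3773
3462
2322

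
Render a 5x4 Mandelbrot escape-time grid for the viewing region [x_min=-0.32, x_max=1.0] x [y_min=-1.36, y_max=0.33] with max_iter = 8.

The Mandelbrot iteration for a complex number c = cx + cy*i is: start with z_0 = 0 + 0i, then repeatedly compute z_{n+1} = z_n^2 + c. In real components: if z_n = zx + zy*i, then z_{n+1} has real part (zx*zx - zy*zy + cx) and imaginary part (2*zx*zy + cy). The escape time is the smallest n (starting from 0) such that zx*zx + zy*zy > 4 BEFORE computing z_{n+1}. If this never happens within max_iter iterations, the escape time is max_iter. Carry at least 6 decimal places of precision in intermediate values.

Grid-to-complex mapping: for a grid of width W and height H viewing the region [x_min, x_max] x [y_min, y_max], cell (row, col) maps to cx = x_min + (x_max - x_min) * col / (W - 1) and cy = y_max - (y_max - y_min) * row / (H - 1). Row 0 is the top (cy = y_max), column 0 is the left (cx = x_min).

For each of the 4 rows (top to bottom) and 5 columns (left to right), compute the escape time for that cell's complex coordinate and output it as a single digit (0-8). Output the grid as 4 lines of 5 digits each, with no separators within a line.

(row=0, col=0): c = -0.3200 + 0.3300i → escape time 8
(row=0, col=1): c = 0.0100 + 0.3300i → escape time 8
(row=0, col=2): c = 0.3400 + 0.3300i → escape time 8
(row=0, col=3): c = 0.6700 + 0.3300i → escape time 3
(row=0, col=4): c = 1.0000 + 0.3300i → escape time 2
(row=1, col=0): c = -0.3200 + -0.2333i → escape time 8
(row=1, col=1): c = 0.0100 + -0.2333i → escape time 8
(row=1, col=2): c = 0.3400 + -0.2333i → escape time 8
(row=1, col=3): c = 0.6700 + -0.2333i → escape time 3
(row=1, col=4): c = 1.0000 + -0.2333i → escape time 2
(row=2, col=0): c = -0.3200 + -0.7967i → escape time 8
(row=2, col=1): c = 0.0100 + -0.7967i → escape time 8
(row=2, col=2): c = 0.3400 + -0.7967i → escape time 4
(row=2, col=3): c = 0.6700 + -0.7967i → escape time 3
(row=2, col=4): c = 1.0000 + -0.7967i → escape time 2
(row=3, col=0): c = -0.3200 + -1.3600i → escape time 2
(row=3, col=1): c = 0.0100 + -1.3600i → escape time 2
(row=3, col=2): c = 0.3400 + -1.3600i → escape time 2
(row=3, col=3): c = 0.6700 + -1.3600i → escape time 2
(row=3, col=4): c = 1.0000 + -1.3600i → escape time 2

Answer: 88832
88832
88432
22222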